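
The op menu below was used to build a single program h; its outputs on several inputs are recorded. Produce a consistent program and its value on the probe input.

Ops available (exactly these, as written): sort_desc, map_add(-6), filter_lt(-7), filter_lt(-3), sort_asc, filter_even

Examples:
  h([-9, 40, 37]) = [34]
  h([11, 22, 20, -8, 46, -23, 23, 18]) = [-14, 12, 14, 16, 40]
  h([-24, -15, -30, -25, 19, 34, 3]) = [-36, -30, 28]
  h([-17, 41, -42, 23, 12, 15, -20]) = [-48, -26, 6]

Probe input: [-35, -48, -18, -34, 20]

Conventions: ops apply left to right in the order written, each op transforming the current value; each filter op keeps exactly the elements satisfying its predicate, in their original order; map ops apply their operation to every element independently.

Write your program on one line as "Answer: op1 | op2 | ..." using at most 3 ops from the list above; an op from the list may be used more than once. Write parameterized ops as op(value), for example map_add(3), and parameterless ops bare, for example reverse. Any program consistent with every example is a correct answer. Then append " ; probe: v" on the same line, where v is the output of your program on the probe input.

map_add(-6) | sort_asc | filter_even ; probe: [-54, -40, -24, 14]

Check, running the answer program on each example:
  [-9, 40, 37] -> [-15, 34, 31] -> [-15, 31, 34] -> [34]
  [11, 22, 20, -8, 46, -23, 23, 18] -> [5, 16, 14, -14, 40, -29, 17, 12] -> [-29, -14, 5, 12, 14, 16, 17, 40] -> [-14, 12, 14, 16, 40]
  [-24, -15, -30, -25, 19, 34, 3] -> [-30, -21, -36, -31, 13, 28, -3] -> [-36, -31, -30, -21, -3, 13, 28] -> [-36, -30, 28]
  [-17, 41, -42, 23, 12, 15, -20] -> [-23, 35, -48, 17, 6, 9, -26] -> [-48, -26, -23, 6, 9, 17, 35] -> [-48, -26, 6]
  probe: [-35, -48, -18, -34, 20] -> [-41, -54, -24, -40, 14] -> [-54, -41, -40, -24, 14] -> [-54, -40, -24, 14]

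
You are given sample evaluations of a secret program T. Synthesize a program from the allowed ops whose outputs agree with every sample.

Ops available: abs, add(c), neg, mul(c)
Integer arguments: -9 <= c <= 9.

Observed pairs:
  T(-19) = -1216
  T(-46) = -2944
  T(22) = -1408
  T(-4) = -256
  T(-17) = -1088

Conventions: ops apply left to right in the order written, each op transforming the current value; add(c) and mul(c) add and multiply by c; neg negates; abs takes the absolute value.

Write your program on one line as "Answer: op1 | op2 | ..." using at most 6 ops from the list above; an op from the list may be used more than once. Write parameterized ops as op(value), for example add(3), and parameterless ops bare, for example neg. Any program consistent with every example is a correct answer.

mul(4) | mul(8) | mul(-2) | abs | neg

Check, running the answer program on each example:
  -19 -> -76 -> -608 -> 1216 -> 1216 -> -1216
  -46 -> -184 -> -1472 -> 2944 -> 2944 -> -2944
  22 -> 88 -> 704 -> -1408 -> 1408 -> -1408
  -4 -> -16 -> -128 -> 256 -> 256 -> -256
  -17 -> -68 -> -544 -> 1088 -> 1088 -> -1088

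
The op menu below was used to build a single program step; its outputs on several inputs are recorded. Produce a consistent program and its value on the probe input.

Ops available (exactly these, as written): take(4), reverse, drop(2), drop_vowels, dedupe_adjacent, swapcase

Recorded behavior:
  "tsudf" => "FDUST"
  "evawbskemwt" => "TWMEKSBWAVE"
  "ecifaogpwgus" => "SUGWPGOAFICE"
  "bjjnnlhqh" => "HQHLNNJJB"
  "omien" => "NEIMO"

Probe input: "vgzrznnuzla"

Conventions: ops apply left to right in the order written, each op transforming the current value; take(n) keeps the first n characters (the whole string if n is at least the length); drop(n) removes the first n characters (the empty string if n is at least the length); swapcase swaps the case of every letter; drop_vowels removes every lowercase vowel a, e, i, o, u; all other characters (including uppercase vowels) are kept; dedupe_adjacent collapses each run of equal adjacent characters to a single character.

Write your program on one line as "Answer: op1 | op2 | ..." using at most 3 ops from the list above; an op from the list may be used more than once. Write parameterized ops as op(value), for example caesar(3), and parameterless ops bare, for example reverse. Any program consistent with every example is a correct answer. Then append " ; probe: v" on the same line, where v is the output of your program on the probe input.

reverse | swapcase ; probe: "ALZUNNZRZGV"

Check, running the answer program on each example:
  "tsudf" -> "fdust" -> "FDUST"
  "evawbskemwt" -> "twmeksbwave" -> "TWMEKSBWAVE"
  "ecifaogpwgus" -> "sugwpgoafice" -> "SUGWPGOAFICE"
  "bjjnnlhqh" -> "hqhlnnjjb" -> "HQHLNNJJB"
  "omien" -> "neimo" -> "NEIMO"
  probe: "vgzrznnuzla" -> "alzunnzrzgv" -> "ALZUNNZRZGV"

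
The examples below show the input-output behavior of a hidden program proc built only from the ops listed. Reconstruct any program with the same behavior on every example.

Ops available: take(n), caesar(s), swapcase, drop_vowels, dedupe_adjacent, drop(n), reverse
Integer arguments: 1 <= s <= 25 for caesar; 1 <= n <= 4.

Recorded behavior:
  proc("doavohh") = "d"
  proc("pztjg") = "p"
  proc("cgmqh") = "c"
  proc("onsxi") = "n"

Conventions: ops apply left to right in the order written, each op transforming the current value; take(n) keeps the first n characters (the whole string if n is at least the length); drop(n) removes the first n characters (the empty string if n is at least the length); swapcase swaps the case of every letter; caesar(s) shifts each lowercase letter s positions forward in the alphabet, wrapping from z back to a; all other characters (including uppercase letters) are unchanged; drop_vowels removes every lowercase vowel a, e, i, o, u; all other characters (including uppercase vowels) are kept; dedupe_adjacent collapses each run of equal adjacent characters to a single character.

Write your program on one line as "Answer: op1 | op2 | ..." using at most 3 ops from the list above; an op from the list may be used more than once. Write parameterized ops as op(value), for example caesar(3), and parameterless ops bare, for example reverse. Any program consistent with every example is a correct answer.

dedupe_adjacent | drop_vowels | take(1)

Check, running the answer program on each example:
  "doavohh" -> "doavoh" -> "dvh" -> "d"
  "pztjg" -> "pztjg" -> "pztjg" -> "p"
  "cgmqh" -> "cgmqh" -> "cgmqh" -> "c"
  "onsxi" -> "onsxi" -> "nsx" -> "n"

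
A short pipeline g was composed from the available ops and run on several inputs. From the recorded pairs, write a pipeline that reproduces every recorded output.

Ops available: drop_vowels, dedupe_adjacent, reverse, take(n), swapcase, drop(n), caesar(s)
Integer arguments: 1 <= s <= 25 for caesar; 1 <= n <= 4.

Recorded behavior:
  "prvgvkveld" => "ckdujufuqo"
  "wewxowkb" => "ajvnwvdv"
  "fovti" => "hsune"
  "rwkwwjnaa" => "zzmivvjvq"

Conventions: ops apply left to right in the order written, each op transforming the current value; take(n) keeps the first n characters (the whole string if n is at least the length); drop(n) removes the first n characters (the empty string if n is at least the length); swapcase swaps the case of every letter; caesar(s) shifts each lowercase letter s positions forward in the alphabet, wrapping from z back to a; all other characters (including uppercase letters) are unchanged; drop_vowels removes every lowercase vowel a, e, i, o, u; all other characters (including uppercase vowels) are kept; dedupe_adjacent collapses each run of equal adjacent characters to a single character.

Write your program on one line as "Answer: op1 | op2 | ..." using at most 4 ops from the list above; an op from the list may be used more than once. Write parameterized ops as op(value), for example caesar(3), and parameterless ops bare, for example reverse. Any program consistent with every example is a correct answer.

reverse | caesar(11) | caesar(14)

Check, running the answer program on each example:
  "prvgvkveld" -> "dlevkvgvrp" -> "owpgvgrgca" -> "ckdujufuqo"
  "wewxowkb" -> "bkwoxwew" -> "mvhzihph" -> "ajvnwvdv"
  "fovti" -> "itvof" -> "tegzq" -> "hsune"
  "rwkwwjnaa" -> "aanjwwkwr" -> "llyuhhvhc" -> "zzmivvjvq"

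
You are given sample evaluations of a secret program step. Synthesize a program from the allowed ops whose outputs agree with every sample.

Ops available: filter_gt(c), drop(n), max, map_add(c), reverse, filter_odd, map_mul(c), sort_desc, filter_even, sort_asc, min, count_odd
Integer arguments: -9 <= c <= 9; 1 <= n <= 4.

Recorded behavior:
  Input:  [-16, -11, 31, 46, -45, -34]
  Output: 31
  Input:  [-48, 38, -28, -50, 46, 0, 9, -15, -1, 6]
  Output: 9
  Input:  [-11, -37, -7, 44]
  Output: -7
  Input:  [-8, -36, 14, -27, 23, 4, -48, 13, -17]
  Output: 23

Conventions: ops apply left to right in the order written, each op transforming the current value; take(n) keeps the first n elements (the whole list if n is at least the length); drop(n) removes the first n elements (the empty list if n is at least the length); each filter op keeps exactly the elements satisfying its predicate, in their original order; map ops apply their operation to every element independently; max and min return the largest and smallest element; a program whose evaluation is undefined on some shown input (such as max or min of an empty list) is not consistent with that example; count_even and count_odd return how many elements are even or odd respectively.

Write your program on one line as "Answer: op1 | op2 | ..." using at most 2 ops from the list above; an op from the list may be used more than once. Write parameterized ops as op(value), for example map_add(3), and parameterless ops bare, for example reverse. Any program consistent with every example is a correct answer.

filter_odd | max

Check, running the answer program on each example:
  [-16, -11, 31, 46, -45, -34] -> [-11, 31, -45] -> 31
  [-48, 38, -28, -50, 46, 0, 9, -15, -1, 6] -> [9, -15, -1] -> 9
  [-11, -37, -7, 44] -> [-11, -37, -7] -> -7
  [-8, -36, 14, -27, 23, 4, -48, 13, -17] -> [-27, 23, 13, -17] -> 23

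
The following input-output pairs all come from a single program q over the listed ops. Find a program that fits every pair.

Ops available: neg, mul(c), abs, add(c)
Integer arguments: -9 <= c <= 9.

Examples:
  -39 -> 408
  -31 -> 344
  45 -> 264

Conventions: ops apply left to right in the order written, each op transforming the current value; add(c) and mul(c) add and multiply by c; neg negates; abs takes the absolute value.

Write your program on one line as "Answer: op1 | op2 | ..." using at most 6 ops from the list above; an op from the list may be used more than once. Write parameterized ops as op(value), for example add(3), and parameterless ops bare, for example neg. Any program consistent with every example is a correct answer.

neg | add(3) | add(9) | mul(8) | abs

Check, running the answer program on each example:
  -39 -> 39 -> 42 -> 51 -> 408 -> 408
  -31 -> 31 -> 34 -> 43 -> 344 -> 344
  45 -> -45 -> -42 -> -33 -> -264 -> 264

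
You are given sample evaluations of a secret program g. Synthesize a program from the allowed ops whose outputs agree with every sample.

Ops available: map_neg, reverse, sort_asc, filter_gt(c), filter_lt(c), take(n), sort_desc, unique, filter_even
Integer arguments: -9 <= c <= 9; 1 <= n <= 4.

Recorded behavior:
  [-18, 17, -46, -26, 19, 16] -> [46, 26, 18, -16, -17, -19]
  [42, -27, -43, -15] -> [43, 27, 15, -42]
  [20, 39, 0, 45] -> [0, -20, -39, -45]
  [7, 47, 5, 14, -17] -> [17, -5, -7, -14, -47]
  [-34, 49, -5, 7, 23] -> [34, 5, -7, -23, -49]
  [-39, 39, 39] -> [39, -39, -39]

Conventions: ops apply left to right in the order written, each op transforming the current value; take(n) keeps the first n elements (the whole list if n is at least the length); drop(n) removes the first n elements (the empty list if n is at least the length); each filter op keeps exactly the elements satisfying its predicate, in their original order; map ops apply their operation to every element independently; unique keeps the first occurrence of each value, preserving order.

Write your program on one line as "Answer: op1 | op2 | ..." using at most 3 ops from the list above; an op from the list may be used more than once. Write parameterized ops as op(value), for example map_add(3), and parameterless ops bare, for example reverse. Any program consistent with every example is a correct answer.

map_neg | sort_desc

Check, running the answer program on each example:
  [-18, 17, -46, -26, 19, 16] -> [18, -17, 46, 26, -19, -16] -> [46, 26, 18, -16, -17, -19]
  [42, -27, -43, -15] -> [-42, 27, 43, 15] -> [43, 27, 15, -42]
  [20, 39, 0, 45] -> [-20, -39, 0, -45] -> [0, -20, -39, -45]
  [7, 47, 5, 14, -17] -> [-7, -47, -5, -14, 17] -> [17, -5, -7, -14, -47]
  [-34, 49, -5, 7, 23] -> [34, -49, 5, -7, -23] -> [34, 5, -7, -23, -49]
  [-39, 39, 39] -> [39, -39, -39] -> [39, -39, -39]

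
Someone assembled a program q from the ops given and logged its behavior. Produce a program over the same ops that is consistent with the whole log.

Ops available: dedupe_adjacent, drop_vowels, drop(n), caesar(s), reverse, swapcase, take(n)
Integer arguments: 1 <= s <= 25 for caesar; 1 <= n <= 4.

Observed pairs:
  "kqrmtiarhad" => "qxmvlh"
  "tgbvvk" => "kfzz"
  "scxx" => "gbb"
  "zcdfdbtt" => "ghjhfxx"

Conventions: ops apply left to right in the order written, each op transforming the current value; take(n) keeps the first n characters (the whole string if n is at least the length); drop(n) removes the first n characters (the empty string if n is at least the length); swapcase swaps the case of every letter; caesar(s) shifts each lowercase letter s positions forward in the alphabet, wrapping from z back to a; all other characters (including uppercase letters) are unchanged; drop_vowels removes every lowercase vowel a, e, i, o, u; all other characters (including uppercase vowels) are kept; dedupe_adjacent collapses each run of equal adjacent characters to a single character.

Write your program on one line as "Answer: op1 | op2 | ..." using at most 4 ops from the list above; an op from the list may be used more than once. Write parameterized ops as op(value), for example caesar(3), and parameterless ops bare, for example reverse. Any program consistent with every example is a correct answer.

caesar(4) | drop_vowels | drop(1)

Check, running the answer program on each example:
  "kqrmtiarhad" -> "ouvqxmevleh" -> "vqxmvlh" -> "qxmvlh"
  "tgbvvk" -> "xkfzzo" -> "xkfzz" -> "kfzz"
  "scxx" -> "wgbb" -> "wgbb" -> "gbb"
  "zcdfdbtt" -> "dghjhfxx" -> "dghjhfxx" -> "ghjhfxx"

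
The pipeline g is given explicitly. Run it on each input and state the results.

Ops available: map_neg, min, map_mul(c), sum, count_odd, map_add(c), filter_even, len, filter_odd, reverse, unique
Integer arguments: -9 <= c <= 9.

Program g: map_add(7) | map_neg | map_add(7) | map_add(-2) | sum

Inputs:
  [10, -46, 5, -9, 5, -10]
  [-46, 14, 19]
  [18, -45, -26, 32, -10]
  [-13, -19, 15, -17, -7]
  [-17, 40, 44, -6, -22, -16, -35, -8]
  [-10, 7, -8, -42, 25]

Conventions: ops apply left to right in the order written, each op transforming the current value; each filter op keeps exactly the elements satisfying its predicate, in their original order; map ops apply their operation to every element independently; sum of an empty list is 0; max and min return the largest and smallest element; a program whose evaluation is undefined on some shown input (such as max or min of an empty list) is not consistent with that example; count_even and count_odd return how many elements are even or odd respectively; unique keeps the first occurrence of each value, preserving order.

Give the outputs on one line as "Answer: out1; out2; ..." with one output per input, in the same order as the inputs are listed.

Execution, op by op:
  [10, -46, 5, -9, 5, -10] -> [17, -39, 12, -2, 12, -3] -> [-17, 39, -12, 2, -12, 3] -> [-10, 46, -5, 9, -5, 10] -> [-12, 44, -7, 7, -7, 8] -> 33
  [-46, 14, 19] -> [-39, 21, 26] -> [39, -21, -26] -> [46, -14, -19] -> [44, -16, -21] -> 7
  [18, -45, -26, 32, -10] -> [25, -38, -19, 39, -3] -> [-25, 38, 19, -39, 3] -> [-18, 45, 26, -32, 10] -> [-20, 43, 24, -34, 8] -> 21
  [-13, -19, 15, -17, -7] -> [-6, -12, 22, -10, 0] -> [6, 12, -22, 10, 0] -> [13, 19, -15, 17, 7] -> [11, 17, -17, 15, 5] -> 31
  [-17, 40, 44, -6, -22, -16, -35, -8] -> [-10, 47, 51, 1, -15, -9, -28, -1] -> [10, -47, -51, -1, 15, 9, 28, 1] -> [17, -40, -44, 6, 22, 16, 35, 8] -> [15, -42, -46, 4, 20, 14, 33, 6] -> 4
  [-10, 7, -8, -42, 25] -> [-3, 14, -1, -35, 32] -> [3, -14, 1, 35, -32] -> [10, -7, 8, 42, -25] -> [8, -9, 6, 40, -27] -> 18

33; 7; 21; 31; 4; 18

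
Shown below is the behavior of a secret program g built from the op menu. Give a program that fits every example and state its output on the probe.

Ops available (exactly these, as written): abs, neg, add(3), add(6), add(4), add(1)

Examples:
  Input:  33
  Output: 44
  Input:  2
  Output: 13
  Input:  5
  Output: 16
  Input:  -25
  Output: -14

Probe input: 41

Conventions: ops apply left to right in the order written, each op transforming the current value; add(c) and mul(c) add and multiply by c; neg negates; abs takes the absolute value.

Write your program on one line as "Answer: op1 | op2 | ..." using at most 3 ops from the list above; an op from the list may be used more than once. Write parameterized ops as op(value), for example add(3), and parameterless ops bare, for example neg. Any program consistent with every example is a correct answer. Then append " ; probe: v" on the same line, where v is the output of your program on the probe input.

add(4) | add(6) | add(1) ; probe: 52

Check, running the answer program on each example:
  33 -> 37 -> 43 -> 44
  2 -> 6 -> 12 -> 13
  5 -> 9 -> 15 -> 16
  -25 -> -21 -> -15 -> -14
  probe: 41 -> 45 -> 51 -> 52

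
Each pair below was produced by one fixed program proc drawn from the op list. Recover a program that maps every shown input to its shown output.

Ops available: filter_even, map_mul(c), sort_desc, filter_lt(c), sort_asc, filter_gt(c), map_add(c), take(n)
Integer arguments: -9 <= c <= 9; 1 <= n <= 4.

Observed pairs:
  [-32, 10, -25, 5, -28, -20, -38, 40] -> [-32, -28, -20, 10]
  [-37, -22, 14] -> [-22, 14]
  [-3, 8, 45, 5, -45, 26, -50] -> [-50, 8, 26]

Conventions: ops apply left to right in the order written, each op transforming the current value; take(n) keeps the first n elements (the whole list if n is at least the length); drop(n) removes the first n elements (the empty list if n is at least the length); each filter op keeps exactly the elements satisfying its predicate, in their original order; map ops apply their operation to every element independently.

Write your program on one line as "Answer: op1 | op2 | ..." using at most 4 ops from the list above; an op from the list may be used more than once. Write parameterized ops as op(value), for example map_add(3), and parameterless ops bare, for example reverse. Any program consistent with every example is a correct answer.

filter_even | take(4) | sort_desc | sort_asc

Check, running the answer program on each example:
  [-32, 10, -25, 5, -28, -20, -38, 40] -> [-32, 10, -28, -20, -38, 40] -> [-32, 10, -28, -20] -> [10, -20, -28, -32] -> [-32, -28, -20, 10]
  [-37, -22, 14] -> [-22, 14] -> [-22, 14] -> [14, -22] -> [-22, 14]
  [-3, 8, 45, 5, -45, 26, -50] -> [8, 26, -50] -> [8, 26, -50] -> [26, 8, -50] -> [-50, 8, 26]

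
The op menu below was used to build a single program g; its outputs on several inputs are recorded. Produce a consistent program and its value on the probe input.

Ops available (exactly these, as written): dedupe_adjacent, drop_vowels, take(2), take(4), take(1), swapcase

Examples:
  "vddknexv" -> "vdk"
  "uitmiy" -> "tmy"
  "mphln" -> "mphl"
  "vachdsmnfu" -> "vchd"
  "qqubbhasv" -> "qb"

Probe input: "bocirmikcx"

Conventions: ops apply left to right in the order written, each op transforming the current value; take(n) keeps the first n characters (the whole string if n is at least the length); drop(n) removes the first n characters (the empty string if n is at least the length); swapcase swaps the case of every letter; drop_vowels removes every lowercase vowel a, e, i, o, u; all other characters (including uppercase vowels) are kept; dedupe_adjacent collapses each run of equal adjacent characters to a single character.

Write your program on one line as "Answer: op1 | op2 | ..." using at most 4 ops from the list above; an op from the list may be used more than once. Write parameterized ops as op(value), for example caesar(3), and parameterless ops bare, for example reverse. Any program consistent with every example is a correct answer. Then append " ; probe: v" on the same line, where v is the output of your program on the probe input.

drop_vowels | take(4) | dedupe_adjacent ; probe: "bcrm"

Check, running the answer program on each example:
  "vddknexv" -> "vddknxv" -> "vddk" -> "vdk"
  "uitmiy" -> "tmy" -> "tmy" -> "tmy"
  "mphln" -> "mphln" -> "mphl" -> "mphl"
  "vachdsmnfu" -> "vchdsmnf" -> "vchd" -> "vchd"
  "qqubbhasv" -> "qqbbhsv" -> "qqbb" -> "qb"
  probe: "bocirmikcx" -> "bcrmkcx" -> "bcrm" -> "bcrm"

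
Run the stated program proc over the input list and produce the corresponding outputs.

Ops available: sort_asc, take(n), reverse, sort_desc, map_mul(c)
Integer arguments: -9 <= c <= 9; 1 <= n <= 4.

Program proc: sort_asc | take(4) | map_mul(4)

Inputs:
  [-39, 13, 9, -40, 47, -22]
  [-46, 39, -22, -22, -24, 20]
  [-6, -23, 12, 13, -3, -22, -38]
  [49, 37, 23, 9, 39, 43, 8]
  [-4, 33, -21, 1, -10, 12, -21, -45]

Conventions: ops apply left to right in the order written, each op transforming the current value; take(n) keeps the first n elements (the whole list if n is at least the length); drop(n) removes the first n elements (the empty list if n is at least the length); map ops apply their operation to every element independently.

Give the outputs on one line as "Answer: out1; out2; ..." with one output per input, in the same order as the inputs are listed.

Execution, op by op:
  [-39, 13, 9, -40, 47, -22] -> [-40, -39, -22, 9, 13, 47] -> [-40, -39, -22, 9] -> [-160, -156, -88, 36]
  [-46, 39, -22, -22, -24, 20] -> [-46, -24, -22, -22, 20, 39] -> [-46, -24, -22, -22] -> [-184, -96, -88, -88]
  [-6, -23, 12, 13, -3, -22, -38] -> [-38, -23, -22, -6, -3, 12, 13] -> [-38, -23, -22, -6] -> [-152, -92, -88, -24]
  [49, 37, 23, 9, 39, 43, 8] -> [8, 9, 23, 37, 39, 43, 49] -> [8, 9, 23, 37] -> [32, 36, 92, 148]
  [-4, 33, -21, 1, -10, 12, -21, -45] -> [-45, -21, -21, -10, -4, 1, 12, 33] -> [-45, -21, -21, -10] -> [-180, -84, -84, -40]

[-160, -156, -88, 36]; [-184, -96, -88, -88]; [-152, -92, -88, -24]; [32, 36, 92, 148]; [-180, -84, -84, -40]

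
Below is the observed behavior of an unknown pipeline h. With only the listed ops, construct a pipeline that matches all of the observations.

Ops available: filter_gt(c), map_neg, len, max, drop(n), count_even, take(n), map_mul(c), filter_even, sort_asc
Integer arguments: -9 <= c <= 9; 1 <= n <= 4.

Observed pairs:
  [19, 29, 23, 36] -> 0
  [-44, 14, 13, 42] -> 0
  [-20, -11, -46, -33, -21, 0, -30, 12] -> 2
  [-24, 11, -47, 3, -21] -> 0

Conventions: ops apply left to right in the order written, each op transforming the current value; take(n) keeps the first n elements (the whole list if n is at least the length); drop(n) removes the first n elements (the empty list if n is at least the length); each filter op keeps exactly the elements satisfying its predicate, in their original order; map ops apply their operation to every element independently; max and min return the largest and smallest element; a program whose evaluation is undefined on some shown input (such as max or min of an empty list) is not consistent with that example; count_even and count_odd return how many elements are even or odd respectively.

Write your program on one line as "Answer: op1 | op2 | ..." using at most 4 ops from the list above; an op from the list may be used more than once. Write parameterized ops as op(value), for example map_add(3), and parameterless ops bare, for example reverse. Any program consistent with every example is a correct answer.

map_neg | filter_even | drop(3) | len

Check, running the answer program on each example:
  [19, 29, 23, 36] -> [-19, -29, -23, -36] -> [-36] -> [] -> 0
  [-44, 14, 13, 42] -> [44, -14, -13, -42] -> [44, -14, -42] -> [] -> 0
  [-20, -11, -46, -33, -21, 0, -30, 12] -> [20, 11, 46, 33, 21, 0, 30, -12] -> [20, 46, 0, 30, -12] -> [30, -12] -> 2
  [-24, 11, -47, 3, -21] -> [24, -11, 47, -3, 21] -> [24] -> [] -> 0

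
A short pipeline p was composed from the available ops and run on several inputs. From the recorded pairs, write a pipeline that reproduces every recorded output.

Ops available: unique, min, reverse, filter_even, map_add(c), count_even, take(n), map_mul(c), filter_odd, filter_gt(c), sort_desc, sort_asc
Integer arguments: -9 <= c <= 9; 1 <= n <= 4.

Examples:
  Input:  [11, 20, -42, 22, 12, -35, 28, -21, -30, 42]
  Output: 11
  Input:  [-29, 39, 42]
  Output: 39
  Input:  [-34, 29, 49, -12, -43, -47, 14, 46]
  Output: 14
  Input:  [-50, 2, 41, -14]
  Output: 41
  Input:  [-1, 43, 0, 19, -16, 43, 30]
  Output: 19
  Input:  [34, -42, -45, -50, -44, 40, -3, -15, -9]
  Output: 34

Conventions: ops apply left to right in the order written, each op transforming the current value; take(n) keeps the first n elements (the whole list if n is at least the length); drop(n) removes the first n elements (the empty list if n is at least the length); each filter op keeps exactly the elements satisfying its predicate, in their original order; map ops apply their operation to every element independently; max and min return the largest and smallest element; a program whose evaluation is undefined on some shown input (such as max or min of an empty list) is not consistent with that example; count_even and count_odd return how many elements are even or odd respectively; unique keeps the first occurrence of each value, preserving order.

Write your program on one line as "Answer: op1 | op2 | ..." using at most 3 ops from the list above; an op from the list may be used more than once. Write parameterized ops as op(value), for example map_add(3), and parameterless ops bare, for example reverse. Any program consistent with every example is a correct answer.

filter_gt(7) | min

Check, running the answer program on each example:
  [11, 20, -42, 22, 12, -35, 28, -21, -30, 42] -> [11, 20, 22, 12, 28, 42] -> 11
  [-29, 39, 42] -> [39, 42] -> 39
  [-34, 29, 49, -12, -43, -47, 14, 46] -> [29, 49, 14, 46] -> 14
  [-50, 2, 41, -14] -> [41] -> 41
  [-1, 43, 0, 19, -16, 43, 30] -> [43, 19, 43, 30] -> 19
  [34, -42, -45, -50, -44, 40, -3, -15, -9] -> [34, 40] -> 34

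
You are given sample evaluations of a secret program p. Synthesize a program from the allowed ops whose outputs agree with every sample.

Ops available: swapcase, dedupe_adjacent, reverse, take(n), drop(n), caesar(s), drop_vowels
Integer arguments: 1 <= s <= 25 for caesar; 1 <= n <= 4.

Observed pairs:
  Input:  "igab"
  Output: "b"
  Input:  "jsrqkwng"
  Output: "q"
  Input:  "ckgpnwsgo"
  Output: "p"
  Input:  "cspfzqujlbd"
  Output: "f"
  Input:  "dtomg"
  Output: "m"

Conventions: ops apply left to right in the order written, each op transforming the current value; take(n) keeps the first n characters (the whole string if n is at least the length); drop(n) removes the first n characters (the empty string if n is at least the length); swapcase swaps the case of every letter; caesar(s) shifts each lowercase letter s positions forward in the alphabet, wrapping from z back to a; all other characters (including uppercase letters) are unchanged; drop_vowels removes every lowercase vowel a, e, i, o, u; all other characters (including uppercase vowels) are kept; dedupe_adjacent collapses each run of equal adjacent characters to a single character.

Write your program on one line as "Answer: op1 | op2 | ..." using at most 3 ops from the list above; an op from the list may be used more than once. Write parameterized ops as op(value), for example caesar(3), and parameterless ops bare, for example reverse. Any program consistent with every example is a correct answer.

drop(2) | drop(1) | take(1)

Check, running the answer program on each example:
  "igab" -> "ab" -> "b" -> "b"
  "jsrqkwng" -> "rqkwng" -> "qkwng" -> "q"
  "ckgpnwsgo" -> "gpnwsgo" -> "pnwsgo" -> "p"
  "cspfzqujlbd" -> "pfzqujlbd" -> "fzqujlbd" -> "f"
  "dtomg" -> "omg" -> "mg" -> "m"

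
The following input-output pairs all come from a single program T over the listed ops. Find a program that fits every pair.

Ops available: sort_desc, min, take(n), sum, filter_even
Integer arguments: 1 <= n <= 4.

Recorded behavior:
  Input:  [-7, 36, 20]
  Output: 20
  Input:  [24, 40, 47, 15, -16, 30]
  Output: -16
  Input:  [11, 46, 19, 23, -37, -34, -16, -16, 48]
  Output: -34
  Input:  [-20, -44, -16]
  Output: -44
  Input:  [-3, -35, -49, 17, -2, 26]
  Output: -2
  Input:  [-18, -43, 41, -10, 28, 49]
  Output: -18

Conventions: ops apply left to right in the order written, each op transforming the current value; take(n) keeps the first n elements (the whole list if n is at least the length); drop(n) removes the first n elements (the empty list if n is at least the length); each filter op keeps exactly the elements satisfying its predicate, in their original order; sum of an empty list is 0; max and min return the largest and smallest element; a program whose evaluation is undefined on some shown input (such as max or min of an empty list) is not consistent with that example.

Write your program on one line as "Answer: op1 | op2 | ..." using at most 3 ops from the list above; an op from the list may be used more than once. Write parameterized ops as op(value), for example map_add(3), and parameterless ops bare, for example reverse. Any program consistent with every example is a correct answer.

filter_even | sort_desc | min

Check, running the answer program on each example:
  [-7, 36, 20] -> [36, 20] -> [36, 20] -> 20
  [24, 40, 47, 15, -16, 30] -> [24, 40, -16, 30] -> [40, 30, 24, -16] -> -16
  [11, 46, 19, 23, -37, -34, -16, -16, 48] -> [46, -34, -16, -16, 48] -> [48, 46, -16, -16, -34] -> -34
  [-20, -44, -16] -> [-20, -44, -16] -> [-16, -20, -44] -> -44
  [-3, -35, -49, 17, -2, 26] -> [-2, 26] -> [26, -2] -> -2
  [-18, -43, 41, -10, 28, 49] -> [-18, -10, 28] -> [28, -10, -18] -> -18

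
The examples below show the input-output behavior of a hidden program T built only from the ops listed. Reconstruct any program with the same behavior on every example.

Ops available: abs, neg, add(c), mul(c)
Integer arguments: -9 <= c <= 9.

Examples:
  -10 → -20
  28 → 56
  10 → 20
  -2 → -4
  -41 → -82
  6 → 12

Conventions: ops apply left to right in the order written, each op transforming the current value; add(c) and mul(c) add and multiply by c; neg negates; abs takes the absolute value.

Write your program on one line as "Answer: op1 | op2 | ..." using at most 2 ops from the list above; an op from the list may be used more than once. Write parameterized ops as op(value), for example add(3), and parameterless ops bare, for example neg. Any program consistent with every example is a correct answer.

mul(-2) | neg

Check, running the answer program on each example:
  -10 -> 20 -> -20
  28 -> -56 -> 56
  10 -> -20 -> 20
  -2 -> 4 -> -4
  -41 -> 82 -> -82
  6 -> -12 -> 12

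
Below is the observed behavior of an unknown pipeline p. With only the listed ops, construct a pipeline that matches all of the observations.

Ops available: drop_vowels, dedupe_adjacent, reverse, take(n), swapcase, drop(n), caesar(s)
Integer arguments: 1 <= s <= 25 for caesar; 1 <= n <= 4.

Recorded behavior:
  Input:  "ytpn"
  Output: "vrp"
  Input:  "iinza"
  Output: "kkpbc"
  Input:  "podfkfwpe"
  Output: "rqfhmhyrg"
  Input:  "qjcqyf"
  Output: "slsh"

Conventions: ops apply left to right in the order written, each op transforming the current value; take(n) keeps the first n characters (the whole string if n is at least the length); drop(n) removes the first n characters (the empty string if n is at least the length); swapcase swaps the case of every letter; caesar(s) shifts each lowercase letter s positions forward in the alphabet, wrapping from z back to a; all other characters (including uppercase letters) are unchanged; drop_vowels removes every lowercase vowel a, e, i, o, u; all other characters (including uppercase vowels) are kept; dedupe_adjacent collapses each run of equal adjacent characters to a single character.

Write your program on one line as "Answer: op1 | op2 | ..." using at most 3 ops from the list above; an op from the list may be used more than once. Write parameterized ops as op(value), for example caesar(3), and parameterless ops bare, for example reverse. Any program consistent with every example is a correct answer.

caesar(18) | caesar(10) | drop_vowels

Check, running the answer program on each example:
  "ytpn" -> "qlhf" -> "avrp" -> "vrp"
  "iinza" -> "aafrs" -> "kkpbc" -> "kkpbc"
  "podfkfwpe" -> "hgvxcxohw" -> "rqfhmhyrg" -> "rqfhmhyrg"
  "qjcqyf" -> "ibuiqx" -> "slesah" -> "slsh"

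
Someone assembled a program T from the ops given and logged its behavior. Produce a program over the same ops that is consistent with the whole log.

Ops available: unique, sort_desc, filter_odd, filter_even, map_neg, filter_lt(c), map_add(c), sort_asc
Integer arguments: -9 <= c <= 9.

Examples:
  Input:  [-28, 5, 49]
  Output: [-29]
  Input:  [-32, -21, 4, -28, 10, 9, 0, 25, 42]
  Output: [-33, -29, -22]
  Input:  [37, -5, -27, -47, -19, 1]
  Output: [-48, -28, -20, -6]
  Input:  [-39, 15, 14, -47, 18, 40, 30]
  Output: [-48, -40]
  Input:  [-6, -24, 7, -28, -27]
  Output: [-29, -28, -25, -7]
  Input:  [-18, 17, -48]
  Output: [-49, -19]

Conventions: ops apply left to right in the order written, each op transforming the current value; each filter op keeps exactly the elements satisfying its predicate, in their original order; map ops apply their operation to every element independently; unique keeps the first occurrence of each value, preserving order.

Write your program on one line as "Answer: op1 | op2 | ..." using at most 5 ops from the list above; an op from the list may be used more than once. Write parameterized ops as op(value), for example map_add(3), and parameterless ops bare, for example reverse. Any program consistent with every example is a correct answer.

sort_desc | filter_lt(-4) | map_add(-1) | sort_asc

Check, running the answer program on each example:
  [-28, 5, 49] -> [49, 5, -28] -> [-28] -> [-29] -> [-29]
  [-32, -21, 4, -28, 10, 9, 0, 25, 42] -> [42, 25, 10, 9, 4, 0, -21, -28, -32] -> [-21, -28, -32] -> [-22, -29, -33] -> [-33, -29, -22]
  [37, -5, -27, -47, -19, 1] -> [37, 1, -5, -19, -27, -47] -> [-5, -19, -27, -47] -> [-6, -20, -28, -48] -> [-48, -28, -20, -6]
  [-39, 15, 14, -47, 18, 40, 30] -> [40, 30, 18, 15, 14, -39, -47] -> [-39, -47] -> [-40, -48] -> [-48, -40]
  [-6, -24, 7, -28, -27] -> [7, -6, -24, -27, -28] -> [-6, -24, -27, -28] -> [-7, -25, -28, -29] -> [-29, -28, -25, -7]
  [-18, 17, -48] -> [17, -18, -48] -> [-18, -48] -> [-19, -49] -> [-49, -19]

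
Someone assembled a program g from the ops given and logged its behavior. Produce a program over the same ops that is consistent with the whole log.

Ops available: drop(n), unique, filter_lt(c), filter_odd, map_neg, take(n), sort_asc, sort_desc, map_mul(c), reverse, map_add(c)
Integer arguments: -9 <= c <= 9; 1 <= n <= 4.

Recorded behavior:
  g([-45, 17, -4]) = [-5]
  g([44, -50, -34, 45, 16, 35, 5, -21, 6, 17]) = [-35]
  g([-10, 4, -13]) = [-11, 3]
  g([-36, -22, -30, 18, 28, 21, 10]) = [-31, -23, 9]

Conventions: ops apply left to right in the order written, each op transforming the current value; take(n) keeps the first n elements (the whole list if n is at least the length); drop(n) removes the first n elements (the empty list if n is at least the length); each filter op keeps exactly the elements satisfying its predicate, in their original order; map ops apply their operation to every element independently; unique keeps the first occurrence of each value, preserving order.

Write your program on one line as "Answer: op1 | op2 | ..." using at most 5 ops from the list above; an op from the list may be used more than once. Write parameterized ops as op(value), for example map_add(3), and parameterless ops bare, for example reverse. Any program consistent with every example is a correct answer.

sort_asc | map_add(-1) | take(4) | drop(1) | filter_odd

Check, running the answer program on each example:
  [-45, 17, -4] -> [-45, -4, 17] -> [-46, -5, 16] -> [-46, -5, 16] -> [-5, 16] -> [-5]
  [44, -50, -34, 45, 16, 35, 5, -21, 6, 17] -> [-50, -34, -21, 5, 6, 16, 17, 35, 44, 45] -> [-51, -35, -22, 4, 5, 15, 16, 34, 43, 44] -> [-51, -35, -22, 4] -> [-35, -22, 4] -> [-35]
  [-10, 4, -13] -> [-13, -10, 4] -> [-14, -11, 3] -> [-14, -11, 3] -> [-11, 3] -> [-11, 3]
  [-36, -22, -30, 18, 28, 21, 10] -> [-36, -30, -22, 10, 18, 21, 28] -> [-37, -31, -23, 9, 17, 20, 27] -> [-37, -31, -23, 9] -> [-31, -23, 9] -> [-31, -23, 9]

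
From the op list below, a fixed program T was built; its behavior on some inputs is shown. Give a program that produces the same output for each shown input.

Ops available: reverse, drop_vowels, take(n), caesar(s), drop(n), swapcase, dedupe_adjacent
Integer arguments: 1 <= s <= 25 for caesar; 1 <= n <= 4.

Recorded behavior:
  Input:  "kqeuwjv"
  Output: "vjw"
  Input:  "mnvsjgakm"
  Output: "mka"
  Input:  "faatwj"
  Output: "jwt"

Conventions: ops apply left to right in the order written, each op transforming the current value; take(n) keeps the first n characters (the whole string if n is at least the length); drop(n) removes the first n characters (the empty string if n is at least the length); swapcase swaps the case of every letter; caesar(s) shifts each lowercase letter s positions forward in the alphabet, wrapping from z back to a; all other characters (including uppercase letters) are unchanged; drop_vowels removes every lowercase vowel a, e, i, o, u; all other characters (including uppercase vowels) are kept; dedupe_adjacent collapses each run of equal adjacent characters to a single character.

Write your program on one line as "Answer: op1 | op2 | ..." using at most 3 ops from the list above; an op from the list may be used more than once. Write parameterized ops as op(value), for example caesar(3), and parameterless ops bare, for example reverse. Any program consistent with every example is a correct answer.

reverse | take(3)

Check, running the answer program on each example:
  "kqeuwjv" -> "vjwueqk" -> "vjw"
  "mnvsjgakm" -> "mkagjsvnm" -> "mka"
  "faatwj" -> "jwtaaf" -> "jwt"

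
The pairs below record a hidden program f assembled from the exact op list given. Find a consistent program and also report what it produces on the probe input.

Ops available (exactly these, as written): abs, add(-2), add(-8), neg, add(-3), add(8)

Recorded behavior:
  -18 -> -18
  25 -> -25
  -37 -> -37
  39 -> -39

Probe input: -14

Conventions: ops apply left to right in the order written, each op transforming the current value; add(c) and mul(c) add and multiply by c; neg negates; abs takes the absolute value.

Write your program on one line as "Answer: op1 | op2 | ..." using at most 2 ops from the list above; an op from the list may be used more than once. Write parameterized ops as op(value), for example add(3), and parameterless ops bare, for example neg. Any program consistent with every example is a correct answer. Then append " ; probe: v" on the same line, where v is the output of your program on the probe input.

abs | neg ; probe: -14

Check, running the answer program on each example:
  -18 -> 18 -> -18
  25 -> 25 -> -25
  -37 -> 37 -> -37
  39 -> 39 -> -39
  probe: -14 -> 14 -> -14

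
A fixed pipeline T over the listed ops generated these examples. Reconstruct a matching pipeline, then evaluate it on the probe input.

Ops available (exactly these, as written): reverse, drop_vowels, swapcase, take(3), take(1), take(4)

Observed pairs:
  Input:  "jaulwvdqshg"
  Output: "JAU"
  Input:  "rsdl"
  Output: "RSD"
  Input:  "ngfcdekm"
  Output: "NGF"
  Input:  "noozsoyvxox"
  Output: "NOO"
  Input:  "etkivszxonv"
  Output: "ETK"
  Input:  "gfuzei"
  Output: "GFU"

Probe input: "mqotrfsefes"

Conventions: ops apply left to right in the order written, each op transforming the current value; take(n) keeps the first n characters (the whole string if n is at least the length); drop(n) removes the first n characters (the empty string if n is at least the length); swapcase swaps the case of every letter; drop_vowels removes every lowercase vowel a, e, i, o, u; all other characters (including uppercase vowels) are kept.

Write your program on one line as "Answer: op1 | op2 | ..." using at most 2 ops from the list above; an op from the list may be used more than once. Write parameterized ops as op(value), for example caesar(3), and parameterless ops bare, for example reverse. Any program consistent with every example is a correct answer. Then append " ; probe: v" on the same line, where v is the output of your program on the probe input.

take(3) | swapcase ; probe: "MQO"

Check, running the answer program on each example:
  "jaulwvdqshg" -> "jau" -> "JAU"
  "rsdl" -> "rsd" -> "RSD"
  "ngfcdekm" -> "ngf" -> "NGF"
  "noozsoyvxox" -> "noo" -> "NOO"
  "etkivszxonv" -> "etk" -> "ETK"
  "gfuzei" -> "gfu" -> "GFU"
  probe: "mqotrfsefes" -> "mqo" -> "MQO"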